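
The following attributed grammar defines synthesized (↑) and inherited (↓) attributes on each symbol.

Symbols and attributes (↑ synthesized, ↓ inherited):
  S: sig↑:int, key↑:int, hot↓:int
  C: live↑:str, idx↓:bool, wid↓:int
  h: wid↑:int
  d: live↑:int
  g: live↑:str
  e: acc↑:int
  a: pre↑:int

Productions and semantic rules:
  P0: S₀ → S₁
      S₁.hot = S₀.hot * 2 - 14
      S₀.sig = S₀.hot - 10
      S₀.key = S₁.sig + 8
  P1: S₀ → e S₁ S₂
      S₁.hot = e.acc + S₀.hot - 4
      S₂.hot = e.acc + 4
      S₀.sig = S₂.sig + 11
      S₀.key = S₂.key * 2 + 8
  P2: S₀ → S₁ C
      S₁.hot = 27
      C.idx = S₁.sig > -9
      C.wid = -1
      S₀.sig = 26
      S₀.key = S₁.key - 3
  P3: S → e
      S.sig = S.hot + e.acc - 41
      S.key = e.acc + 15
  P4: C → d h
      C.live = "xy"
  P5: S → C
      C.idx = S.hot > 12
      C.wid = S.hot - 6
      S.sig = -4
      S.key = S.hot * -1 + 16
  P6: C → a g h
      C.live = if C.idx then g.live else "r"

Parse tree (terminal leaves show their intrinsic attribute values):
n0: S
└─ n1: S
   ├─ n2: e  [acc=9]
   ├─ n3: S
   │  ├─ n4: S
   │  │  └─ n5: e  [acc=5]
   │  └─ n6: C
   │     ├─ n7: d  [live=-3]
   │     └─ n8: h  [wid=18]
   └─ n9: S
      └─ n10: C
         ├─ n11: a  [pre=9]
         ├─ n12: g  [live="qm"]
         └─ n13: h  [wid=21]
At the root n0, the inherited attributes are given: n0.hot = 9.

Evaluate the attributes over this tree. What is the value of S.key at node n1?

14

1. n0.hot = 9  [given at root]
2. n1.hot = 4  [S₀.hot * 2 - 14]
3. n2.acc = 9  [terminal]
4. n3.hot = 9  [e.acc + S₀.hot - 4]
5. n4.hot = 27  [27]
6. n5.acc = 5  [terminal]
7. n4.sig = -9  [S.hot + e.acc - 41]
8. n4.key = 20  [e.acc + 15]
9. n6.idx = false  [S₁.sig > -9]
10. n6.wid = -1  [-1]
11. n7.live = -3  [terminal]
12. n8.wid = 18  [terminal]
13. n6.live = "xy"  ["xy"]
14. n3.sig = 26  [26]
15. n3.key = 17  [S₁.key - 3]
16. n9.hot = 13  [e.acc + 4]
17. n10.idx = true  [S.hot > 12]
18. n10.wid = 7  [S.hot - 6]
19. n11.pre = 9  [terminal]
20. n12.live = "qm"  [terminal]
21. n13.wid = 21  [terminal]
22. n10.live = "qm"  [if C.idx then g.live else "r"]
23. n9.sig = -4  [-4]
24. n9.key = 3  [S.hot * -1 + 16]
25. n1.sig = 7  [S₂.sig + 11]
26. n1.key = 14  [S₂.key * 2 + 8]
27. n0.sig = -1  [S₀.hot - 10]
28. n0.key = 15  [S₁.sig + 8]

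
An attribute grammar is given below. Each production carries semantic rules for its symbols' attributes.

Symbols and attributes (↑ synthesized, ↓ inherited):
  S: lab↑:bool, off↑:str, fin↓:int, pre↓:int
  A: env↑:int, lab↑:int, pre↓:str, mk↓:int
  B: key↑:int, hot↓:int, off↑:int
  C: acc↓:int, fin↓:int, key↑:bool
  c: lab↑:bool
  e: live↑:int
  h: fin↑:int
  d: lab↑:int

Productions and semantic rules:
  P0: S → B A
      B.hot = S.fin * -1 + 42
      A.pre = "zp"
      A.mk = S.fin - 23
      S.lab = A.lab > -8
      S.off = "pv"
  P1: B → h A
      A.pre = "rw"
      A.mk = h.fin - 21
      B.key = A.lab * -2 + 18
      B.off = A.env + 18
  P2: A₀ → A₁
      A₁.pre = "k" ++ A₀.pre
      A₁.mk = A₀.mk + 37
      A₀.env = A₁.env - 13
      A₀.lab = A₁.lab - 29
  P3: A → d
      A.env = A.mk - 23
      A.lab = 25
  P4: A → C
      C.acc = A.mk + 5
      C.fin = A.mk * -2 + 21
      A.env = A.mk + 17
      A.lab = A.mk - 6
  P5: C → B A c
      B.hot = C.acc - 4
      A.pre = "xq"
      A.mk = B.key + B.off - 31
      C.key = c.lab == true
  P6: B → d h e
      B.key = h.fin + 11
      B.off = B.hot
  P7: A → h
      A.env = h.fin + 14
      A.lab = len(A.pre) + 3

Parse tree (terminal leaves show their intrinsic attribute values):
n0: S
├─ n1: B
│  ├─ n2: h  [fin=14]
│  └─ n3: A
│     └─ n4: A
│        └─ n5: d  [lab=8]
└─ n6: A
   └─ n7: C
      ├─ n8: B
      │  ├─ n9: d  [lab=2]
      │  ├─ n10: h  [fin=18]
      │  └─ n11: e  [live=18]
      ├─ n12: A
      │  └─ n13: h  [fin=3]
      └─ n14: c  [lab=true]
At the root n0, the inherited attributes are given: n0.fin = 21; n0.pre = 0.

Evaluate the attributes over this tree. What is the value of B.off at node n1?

1. n0.fin = 21  [given at root]
2. n0.pre = 0  [given at root]
3. n1.hot = 21  [S.fin * -1 + 42]
4. n2.fin = 14  [terminal]
5. n3.pre = "rw"  ["rw"]
6. n3.mk = -7  [h.fin - 21]
7. n4.pre = "krw"  ["k" ++ A₀.pre]
8. n4.mk = 30  [A₀.mk + 37]
9. n5.lab = 8  [terminal]
10. n4.env = 7  [A.mk - 23]
11. n4.lab = 25  [25]
12. n3.env = -6  [A₁.env - 13]
13. n3.lab = -4  [A₁.lab - 29]
14. n1.key = 26  [A.lab * -2 + 18]
15. n1.off = 12  [A.env + 18]
16. n6.pre = "zp"  ["zp"]
17. n6.mk = -2  [S.fin - 23]
18. n7.acc = 3  [A.mk + 5]
19. n7.fin = 25  [A.mk * -2 + 21]
20. n8.hot = -1  [C.acc - 4]
21. n9.lab = 2  [terminal]
22. n10.fin = 18  [terminal]
23. n11.live = 18  [terminal]
24. n8.key = 29  [h.fin + 11]
25. n8.off = -1  [B.hot]
26. n12.pre = "xq"  ["xq"]
27. n12.mk = -3  [B.key + B.off - 31]
28. n13.fin = 3  [terminal]
29. n12.env = 17  [h.fin + 14]
30. n12.lab = 5  [len(A.pre) + 3]
31. n14.lab = true  [terminal]
32. n7.key = true  [c.lab == true]
33. n6.env = 15  [A.mk + 17]
34. n6.lab = -8  [A.mk - 6]
35. n0.lab = false  [A.lab > -8]
36. n0.off = "pv"  ["pv"]

12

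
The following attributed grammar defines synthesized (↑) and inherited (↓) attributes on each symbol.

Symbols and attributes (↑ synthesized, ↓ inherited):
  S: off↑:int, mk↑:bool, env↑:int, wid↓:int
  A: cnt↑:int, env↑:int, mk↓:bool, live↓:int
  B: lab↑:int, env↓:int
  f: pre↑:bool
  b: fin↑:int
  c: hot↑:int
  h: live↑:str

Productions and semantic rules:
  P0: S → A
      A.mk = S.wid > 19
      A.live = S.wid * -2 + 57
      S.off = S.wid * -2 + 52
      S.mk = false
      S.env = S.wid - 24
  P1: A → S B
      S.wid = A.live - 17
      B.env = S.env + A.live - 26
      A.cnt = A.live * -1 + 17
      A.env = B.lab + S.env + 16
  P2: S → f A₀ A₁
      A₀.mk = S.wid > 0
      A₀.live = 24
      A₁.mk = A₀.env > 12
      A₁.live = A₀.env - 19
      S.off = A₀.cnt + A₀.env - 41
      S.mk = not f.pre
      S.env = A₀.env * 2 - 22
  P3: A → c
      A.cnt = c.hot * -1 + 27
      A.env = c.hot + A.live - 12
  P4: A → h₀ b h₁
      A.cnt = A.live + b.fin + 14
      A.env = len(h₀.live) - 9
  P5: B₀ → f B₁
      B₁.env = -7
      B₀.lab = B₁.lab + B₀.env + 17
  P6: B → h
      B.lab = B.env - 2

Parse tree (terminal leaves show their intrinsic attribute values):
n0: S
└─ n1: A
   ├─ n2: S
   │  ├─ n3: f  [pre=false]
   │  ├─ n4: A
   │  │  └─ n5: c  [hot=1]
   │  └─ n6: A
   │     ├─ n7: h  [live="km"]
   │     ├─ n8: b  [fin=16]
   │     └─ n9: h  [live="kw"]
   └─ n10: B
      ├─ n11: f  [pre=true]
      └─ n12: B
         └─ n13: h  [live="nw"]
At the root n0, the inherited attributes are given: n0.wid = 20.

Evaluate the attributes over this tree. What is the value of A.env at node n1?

23

1. n0.wid = 20  [given at root]
2. n1.mk = true  [S.wid > 19]
3. n1.live = 17  [S.wid * -2 + 57]
4. n2.wid = 0  [A.live - 17]
5. n3.pre = false  [terminal]
6. n4.mk = false  [S.wid > 0]
7. n4.live = 24  [24]
8. n5.hot = 1  [terminal]
9. n4.cnt = 26  [c.hot * -1 + 27]
10. n4.env = 13  [c.hot + A.live - 12]
11. n6.mk = true  [A₀.env > 12]
12. n6.live = -6  [A₀.env - 19]
13. n7.live = "km"  [terminal]
14. n8.fin = 16  [terminal]
15. n9.live = "kw"  [terminal]
16. n6.cnt = 24  [A.live + b.fin + 14]
17. n6.env = -7  [len(h₀.live) - 9]
18. n2.off = -2  [A₀.cnt + A₀.env - 41]
19. n2.mk = true  [not f.pre]
20. n2.env = 4  [A₀.env * 2 - 22]
21. n10.env = -5  [S.env + A.live - 26]
22. n11.pre = true  [terminal]
23. n12.env = -7  [-7]
24. n13.live = "nw"  [terminal]
25. n12.lab = -9  [B.env - 2]
26. n10.lab = 3  [B₁.lab + B₀.env + 17]
27. n1.cnt = 0  [A.live * -1 + 17]
28. n1.env = 23  [B.lab + S.env + 16]
29. n0.off = 12  [S.wid * -2 + 52]
30. n0.mk = false  [false]
31. n0.env = -4  [S.wid - 24]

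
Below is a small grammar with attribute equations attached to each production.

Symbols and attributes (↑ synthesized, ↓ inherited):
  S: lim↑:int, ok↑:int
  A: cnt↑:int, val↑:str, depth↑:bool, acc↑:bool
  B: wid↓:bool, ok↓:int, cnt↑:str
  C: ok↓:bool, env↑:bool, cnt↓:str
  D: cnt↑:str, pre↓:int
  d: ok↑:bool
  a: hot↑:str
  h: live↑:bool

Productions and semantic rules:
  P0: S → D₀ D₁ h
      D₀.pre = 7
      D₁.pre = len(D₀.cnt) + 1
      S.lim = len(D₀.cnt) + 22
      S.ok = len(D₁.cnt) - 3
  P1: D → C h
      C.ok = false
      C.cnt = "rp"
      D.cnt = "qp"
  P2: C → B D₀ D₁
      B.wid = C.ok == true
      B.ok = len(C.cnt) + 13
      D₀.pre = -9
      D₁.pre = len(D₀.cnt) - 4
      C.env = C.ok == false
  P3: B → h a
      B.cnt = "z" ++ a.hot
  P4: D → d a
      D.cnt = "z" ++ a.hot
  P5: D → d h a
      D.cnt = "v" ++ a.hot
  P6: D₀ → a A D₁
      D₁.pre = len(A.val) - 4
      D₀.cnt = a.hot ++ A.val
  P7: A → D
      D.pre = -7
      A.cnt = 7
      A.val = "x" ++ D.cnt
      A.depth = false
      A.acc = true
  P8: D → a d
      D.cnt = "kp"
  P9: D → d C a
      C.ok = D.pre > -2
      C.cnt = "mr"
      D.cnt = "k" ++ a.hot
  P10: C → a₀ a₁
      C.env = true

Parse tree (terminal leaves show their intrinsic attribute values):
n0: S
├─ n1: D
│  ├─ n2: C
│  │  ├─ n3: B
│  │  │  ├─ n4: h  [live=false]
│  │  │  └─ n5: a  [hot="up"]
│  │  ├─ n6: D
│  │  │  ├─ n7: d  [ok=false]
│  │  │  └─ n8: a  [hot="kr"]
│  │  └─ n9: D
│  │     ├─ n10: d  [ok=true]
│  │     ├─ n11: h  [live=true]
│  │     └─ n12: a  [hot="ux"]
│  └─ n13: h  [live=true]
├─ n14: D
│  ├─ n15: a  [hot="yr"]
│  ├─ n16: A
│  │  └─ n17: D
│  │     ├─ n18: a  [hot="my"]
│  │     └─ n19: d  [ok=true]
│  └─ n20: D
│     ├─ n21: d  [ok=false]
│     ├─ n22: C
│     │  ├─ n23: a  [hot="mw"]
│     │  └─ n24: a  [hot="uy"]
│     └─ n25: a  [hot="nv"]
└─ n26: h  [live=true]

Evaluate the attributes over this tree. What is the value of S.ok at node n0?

2

1. n1.pre = 7  [7]
2. n2.ok = false  [false]
3. n2.cnt = "rp"  ["rp"]
4. n3.wid = false  [C.ok == true]
5. n3.ok = 15  [len(C.cnt) + 13]
6. n4.live = false  [terminal]
7. n5.hot = "up"  [terminal]
8. n3.cnt = "zup"  ["z" ++ a.hot]
9. n6.pre = -9  [-9]
10. n7.ok = false  [terminal]
11. n8.hot = "kr"  [terminal]
12. n6.cnt = "zkr"  ["z" ++ a.hot]
13. n9.pre = -1  [len(D₀.cnt) - 4]
14. n10.ok = true  [terminal]
15. n11.live = true  [terminal]
16. n12.hot = "ux"  [terminal]
17. n9.cnt = "vux"  ["v" ++ a.hot]
18. n2.env = true  [C.ok == false]
19. n13.live = true  [terminal]
20. n1.cnt = "qp"  ["qp"]
21. n14.pre = 3  [len(D₀.cnt) + 1]
22. n15.hot = "yr"  [terminal]
23. n17.pre = -7  [-7]
24. n18.hot = "my"  [terminal]
25. n19.ok = true  [terminal]
26. n17.cnt = "kp"  ["kp"]
27. n16.cnt = 7  [7]
28. n16.val = "xkp"  ["x" ++ D.cnt]
29. n16.depth = false  [false]
30. n16.acc = true  [true]
31. n20.pre = -1  [len(A.val) - 4]
32. n21.ok = false  [terminal]
33. n22.ok = true  [D.pre > -2]
34. n22.cnt = "mr"  ["mr"]
35. n23.hot = "mw"  [terminal]
36. n24.hot = "uy"  [terminal]
37. n22.env = true  [true]
38. n25.hot = "nv"  [terminal]
39. n20.cnt = "knv"  ["k" ++ a.hot]
40. n14.cnt = "yrxkp"  [a.hot ++ A.val]
41. n26.live = true  [terminal]
42. n0.lim = 24  [len(D₀.cnt) + 22]
43. n0.ok = 2  [len(D₁.cnt) - 3]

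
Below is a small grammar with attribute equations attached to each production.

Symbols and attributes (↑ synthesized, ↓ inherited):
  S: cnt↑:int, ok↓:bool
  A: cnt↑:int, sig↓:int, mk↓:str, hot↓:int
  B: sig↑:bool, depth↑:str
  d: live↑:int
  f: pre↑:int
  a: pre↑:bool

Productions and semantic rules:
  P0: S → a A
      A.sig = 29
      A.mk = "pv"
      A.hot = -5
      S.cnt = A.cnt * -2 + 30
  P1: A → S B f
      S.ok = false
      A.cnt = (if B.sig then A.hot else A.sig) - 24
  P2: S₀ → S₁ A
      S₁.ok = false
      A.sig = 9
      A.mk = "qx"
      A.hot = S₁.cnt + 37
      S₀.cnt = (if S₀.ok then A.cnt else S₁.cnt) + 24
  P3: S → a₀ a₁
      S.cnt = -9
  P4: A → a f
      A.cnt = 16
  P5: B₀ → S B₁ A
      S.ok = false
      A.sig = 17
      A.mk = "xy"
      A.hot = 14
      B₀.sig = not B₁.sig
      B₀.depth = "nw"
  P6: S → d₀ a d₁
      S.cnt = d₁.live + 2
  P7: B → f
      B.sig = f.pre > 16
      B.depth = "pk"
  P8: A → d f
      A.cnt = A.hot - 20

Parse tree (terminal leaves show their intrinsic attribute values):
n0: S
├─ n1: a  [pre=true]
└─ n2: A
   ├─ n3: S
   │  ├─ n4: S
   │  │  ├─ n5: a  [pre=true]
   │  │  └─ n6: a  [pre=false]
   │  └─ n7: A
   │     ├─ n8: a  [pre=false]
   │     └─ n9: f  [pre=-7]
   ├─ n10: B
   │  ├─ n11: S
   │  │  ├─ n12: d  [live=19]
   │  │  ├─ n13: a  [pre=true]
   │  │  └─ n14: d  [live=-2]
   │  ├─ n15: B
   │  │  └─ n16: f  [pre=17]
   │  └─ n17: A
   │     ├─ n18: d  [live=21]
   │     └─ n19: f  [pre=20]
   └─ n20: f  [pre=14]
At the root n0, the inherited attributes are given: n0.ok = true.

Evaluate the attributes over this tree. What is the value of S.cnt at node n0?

1. n0.ok = true  [given at root]
2. n1.pre = true  [terminal]
3. n2.sig = 29  [29]
4. n2.mk = "pv"  ["pv"]
5. n2.hot = -5  [-5]
6. n3.ok = false  [false]
7. n4.ok = false  [false]
8. n5.pre = true  [terminal]
9. n6.pre = false  [terminal]
10. n4.cnt = -9  [-9]
11. n7.sig = 9  [9]
12. n7.mk = "qx"  ["qx"]
13. n7.hot = 28  [S₁.cnt + 37]
14. n8.pre = false  [terminal]
15. n9.pre = -7  [terminal]
16. n7.cnt = 16  [16]
17. n3.cnt = 15  [(if S₀.ok then A.cnt else S₁.cnt) + 24]
18. n11.ok = false  [false]
19. n12.live = 19  [terminal]
20. n13.pre = true  [terminal]
21. n14.live = -2  [terminal]
22. n11.cnt = 0  [d₁.live + 2]
23. n16.pre = 17  [terminal]
24. n15.sig = true  [f.pre > 16]
25. n15.depth = "pk"  ["pk"]
26. n17.sig = 17  [17]
27. n17.mk = "xy"  ["xy"]
28. n17.hot = 14  [14]
29. n18.live = 21  [terminal]
30. n19.pre = 20  [terminal]
31. n17.cnt = -6  [A.hot - 20]
32. n10.sig = false  [not B₁.sig]
33. n10.depth = "nw"  ["nw"]
34. n20.pre = 14  [terminal]
35. n2.cnt = 5  [(if B.sig then A.hot else A.sig) - 24]
36. n0.cnt = 20  [A.cnt * -2 + 30]

20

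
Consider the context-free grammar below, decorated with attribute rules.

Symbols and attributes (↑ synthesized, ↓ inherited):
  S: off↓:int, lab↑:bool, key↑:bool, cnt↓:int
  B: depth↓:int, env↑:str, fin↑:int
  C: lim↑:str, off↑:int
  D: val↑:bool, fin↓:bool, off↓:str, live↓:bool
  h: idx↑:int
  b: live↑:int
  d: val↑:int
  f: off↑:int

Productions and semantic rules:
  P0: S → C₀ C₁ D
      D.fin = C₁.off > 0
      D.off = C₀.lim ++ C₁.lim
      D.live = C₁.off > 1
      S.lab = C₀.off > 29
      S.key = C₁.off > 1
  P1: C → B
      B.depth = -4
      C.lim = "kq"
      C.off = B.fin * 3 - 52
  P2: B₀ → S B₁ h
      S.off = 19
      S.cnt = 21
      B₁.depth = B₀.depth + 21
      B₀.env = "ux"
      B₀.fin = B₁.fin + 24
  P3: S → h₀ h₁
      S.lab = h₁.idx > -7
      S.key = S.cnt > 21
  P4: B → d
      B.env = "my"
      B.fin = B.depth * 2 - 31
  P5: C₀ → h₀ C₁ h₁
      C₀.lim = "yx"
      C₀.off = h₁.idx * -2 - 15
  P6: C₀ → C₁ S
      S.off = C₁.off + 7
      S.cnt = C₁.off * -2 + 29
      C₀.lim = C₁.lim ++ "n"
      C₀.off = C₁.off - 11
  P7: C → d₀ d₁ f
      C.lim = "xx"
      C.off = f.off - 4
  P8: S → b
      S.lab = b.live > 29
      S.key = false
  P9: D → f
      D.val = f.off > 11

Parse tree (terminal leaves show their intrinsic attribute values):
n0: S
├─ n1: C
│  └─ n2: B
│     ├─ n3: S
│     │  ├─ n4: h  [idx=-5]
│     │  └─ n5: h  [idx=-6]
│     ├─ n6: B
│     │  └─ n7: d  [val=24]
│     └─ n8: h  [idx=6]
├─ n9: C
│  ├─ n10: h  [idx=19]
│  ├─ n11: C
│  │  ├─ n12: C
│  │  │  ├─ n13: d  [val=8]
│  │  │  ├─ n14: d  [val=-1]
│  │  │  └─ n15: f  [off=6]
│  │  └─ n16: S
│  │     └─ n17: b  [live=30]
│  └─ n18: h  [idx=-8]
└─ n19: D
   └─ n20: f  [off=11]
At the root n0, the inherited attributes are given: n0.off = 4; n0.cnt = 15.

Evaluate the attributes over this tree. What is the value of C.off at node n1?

29

1. n0.off = 4  [given at root]
2. n0.cnt = 15  [given at root]
3. n2.depth = -4  [-4]
4. n3.off = 19  [19]
5. n3.cnt = 21  [21]
6. n4.idx = -5  [terminal]
7. n5.idx = -6  [terminal]
8. n3.lab = true  [h₁.idx > -7]
9. n3.key = false  [S.cnt > 21]
10. n6.depth = 17  [B₀.depth + 21]
11. n7.val = 24  [terminal]
12. n6.env = "my"  ["my"]
13. n6.fin = 3  [B.depth * 2 - 31]
14. n8.idx = 6  [terminal]
15. n2.env = "ux"  ["ux"]
16. n2.fin = 27  [B₁.fin + 24]
17. n1.lim = "kq"  ["kq"]
18. n1.off = 29  [B.fin * 3 - 52]
19. n10.idx = 19  [terminal]
20. n13.val = 8  [terminal]
21. n14.val = -1  [terminal]
22. n15.off = 6  [terminal]
23. n12.lim = "xx"  ["xx"]
24. n12.off = 2  [f.off - 4]
25. n16.off = 9  [C₁.off + 7]
26. n16.cnt = 25  [C₁.off * -2 + 29]
27. n17.live = 30  [terminal]
28. n16.lab = true  [b.live > 29]
29. n16.key = false  [false]
30. n11.lim = "xxn"  [C₁.lim ++ "n"]
31. n11.off = -9  [C₁.off - 11]
32. n18.idx = -8  [terminal]
33. n9.lim = "yx"  ["yx"]
34. n9.off = 1  [h₁.idx * -2 - 15]
35. n19.fin = true  [C₁.off > 0]
36. n19.off = "kqyx"  [C₀.lim ++ C₁.lim]
37. n19.live = false  [C₁.off > 1]
38. n20.off = 11  [terminal]
39. n19.val = false  [f.off > 11]
40. n0.lab = false  [C₀.off > 29]
41. n0.key = false  [C₁.off > 1]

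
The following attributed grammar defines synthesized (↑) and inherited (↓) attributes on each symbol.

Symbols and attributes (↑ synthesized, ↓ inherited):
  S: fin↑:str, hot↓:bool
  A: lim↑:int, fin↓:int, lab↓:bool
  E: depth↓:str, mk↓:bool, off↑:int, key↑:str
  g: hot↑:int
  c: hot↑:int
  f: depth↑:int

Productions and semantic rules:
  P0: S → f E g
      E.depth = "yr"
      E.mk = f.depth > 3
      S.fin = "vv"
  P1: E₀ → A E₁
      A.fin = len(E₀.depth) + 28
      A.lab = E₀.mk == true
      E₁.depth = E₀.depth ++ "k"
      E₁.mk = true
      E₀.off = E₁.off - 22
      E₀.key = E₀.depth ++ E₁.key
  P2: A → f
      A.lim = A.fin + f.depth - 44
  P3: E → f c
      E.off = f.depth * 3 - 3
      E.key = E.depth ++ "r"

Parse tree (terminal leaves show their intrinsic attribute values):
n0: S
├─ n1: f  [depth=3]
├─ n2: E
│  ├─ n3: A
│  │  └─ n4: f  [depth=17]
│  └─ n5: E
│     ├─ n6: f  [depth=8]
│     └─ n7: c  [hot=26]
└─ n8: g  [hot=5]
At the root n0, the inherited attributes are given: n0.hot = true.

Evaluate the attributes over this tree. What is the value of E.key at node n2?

"yryrkr"

1. n0.hot = true  [given at root]
2. n1.depth = 3  [terminal]
3. n2.depth = "yr"  ["yr"]
4. n2.mk = false  [f.depth > 3]
5. n3.fin = 30  [len(E₀.depth) + 28]
6. n3.lab = false  [E₀.mk == true]
7. n4.depth = 17  [terminal]
8. n3.lim = 3  [A.fin + f.depth - 44]
9. n5.depth = "yrk"  [E₀.depth ++ "k"]
10. n5.mk = true  [true]
11. n6.depth = 8  [terminal]
12. n7.hot = 26  [terminal]
13. n5.off = 21  [f.depth * 3 - 3]
14. n5.key = "yrkr"  [E.depth ++ "r"]
15. n2.off = -1  [E₁.off - 22]
16. n2.key = "yryrkr"  [E₀.depth ++ E₁.key]
17. n8.hot = 5  [terminal]
18. n0.fin = "vv"  ["vv"]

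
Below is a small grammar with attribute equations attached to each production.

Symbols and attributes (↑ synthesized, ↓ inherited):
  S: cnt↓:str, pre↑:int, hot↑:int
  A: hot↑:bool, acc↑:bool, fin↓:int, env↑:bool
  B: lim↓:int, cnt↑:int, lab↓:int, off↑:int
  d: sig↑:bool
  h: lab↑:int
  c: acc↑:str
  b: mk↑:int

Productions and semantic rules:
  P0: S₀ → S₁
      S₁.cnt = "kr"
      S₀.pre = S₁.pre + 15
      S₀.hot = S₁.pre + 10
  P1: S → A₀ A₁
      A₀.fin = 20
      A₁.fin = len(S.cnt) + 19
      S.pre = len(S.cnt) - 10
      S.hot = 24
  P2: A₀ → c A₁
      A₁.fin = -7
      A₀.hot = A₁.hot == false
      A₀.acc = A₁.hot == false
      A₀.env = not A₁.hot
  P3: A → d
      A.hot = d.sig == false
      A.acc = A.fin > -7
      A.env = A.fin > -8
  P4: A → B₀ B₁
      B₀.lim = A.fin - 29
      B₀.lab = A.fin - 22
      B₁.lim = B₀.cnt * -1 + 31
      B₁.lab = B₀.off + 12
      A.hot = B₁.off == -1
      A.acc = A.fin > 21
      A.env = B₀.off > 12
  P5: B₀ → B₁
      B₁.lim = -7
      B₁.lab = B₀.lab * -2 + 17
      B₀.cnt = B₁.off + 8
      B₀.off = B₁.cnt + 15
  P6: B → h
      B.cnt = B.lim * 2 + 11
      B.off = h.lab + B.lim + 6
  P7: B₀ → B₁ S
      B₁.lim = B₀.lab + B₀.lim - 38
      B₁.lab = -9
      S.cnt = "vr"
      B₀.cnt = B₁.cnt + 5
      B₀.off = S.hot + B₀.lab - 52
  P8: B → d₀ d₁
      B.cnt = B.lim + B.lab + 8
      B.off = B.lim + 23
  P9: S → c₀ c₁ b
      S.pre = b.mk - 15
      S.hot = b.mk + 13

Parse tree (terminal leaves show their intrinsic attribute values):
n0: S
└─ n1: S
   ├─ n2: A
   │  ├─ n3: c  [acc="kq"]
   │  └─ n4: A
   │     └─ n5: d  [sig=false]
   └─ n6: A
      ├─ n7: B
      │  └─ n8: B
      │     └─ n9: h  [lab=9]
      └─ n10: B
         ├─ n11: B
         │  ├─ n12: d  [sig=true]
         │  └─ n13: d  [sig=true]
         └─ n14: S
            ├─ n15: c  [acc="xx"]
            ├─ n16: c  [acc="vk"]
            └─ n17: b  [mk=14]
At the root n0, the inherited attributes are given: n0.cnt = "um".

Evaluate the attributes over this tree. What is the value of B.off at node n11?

1. n0.cnt = "um"  [given at root]
2. n1.cnt = "kr"  ["kr"]
3. n2.fin = 20  [20]
4. n3.acc = "kq"  [terminal]
5. n4.fin = -7  [-7]
6. n5.sig = false  [terminal]
7. n4.hot = true  [d.sig == false]
8. n4.acc = false  [A.fin > -7]
9. n4.env = true  [A.fin > -8]
10. n2.hot = false  [A₁.hot == false]
11. n2.acc = false  [A₁.hot == false]
12. n2.env = false  [not A₁.hot]
13. n6.fin = 21  [len(S.cnt) + 19]
14. n7.lim = -8  [A.fin - 29]
15. n7.lab = -1  [A.fin - 22]
16. n8.lim = -7  [-7]
17. n8.lab = 19  [B₀.lab * -2 + 17]
18. n9.lab = 9  [terminal]
19. n8.cnt = -3  [B.lim * 2 + 11]
20. n8.off = 8  [h.lab + B.lim + 6]
21. n7.cnt = 16  [B₁.off + 8]
22. n7.off = 12  [B₁.cnt + 15]
23. n10.lim = 15  [B₀.cnt * -1 + 31]
24. n10.lab = 24  [B₀.off + 12]
25. n11.lim = 1  [B₀.lab + B₀.lim - 38]
26. n11.lab = -9  [-9]
27. n12.sig = true  [terminal]
28. n13.sig = true  [terminal]
29. n11.cnt = 0  [B.lim + B.lab + 8]
30. n11.off = 24  [B.lim + 23]
31. n14.cnt = "vr"  ["vr"]
32. n15.acc = "xx"  [terminal]
33. n16.acc = "vk"  [terminal]
34. n17.mk = 14  [terminal]
35. n14.pre = -1  [b.mk - 15]
36. n14.hot = 27  [b.mk + 13]
37. n10.cnt = 5  [B₁.cnt + 5]
38. n10.off = -1  [S.hot + B₀.lab - 52]
39. n6.hot = true  [B₁.off == -1]
40. n6.acc = false  [A.fin > 21]
41. n6.env = false  [B₀.off > 12]
42. n1.pre = -8  [len(S.cnt) - 10]
43. n1.hot = 24  [24]
44. n0.pre = 7  [S₁.pre + 15]
45. n0.hot = 2  [S₁.pre + 10]

24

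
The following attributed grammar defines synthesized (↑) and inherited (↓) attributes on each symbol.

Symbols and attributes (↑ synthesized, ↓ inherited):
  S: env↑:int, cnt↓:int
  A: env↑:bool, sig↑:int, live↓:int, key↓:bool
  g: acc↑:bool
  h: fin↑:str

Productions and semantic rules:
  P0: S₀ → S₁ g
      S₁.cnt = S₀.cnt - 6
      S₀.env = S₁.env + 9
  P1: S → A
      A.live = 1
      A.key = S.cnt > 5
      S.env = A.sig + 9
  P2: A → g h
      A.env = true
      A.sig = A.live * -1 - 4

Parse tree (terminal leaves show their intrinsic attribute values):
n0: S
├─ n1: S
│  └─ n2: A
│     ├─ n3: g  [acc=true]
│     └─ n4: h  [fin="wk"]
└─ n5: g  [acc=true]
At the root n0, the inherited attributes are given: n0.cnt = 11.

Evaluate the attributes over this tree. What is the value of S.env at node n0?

13

1. n0.cnt = 11  [given at root]
2. n1.cnt = 5  [S₀.cnt - 6]
3. n2.live = 1  [1]
4. n2.key = false  [S.cnt > 5]
5. n3.acc = true  [terminal]
6. n4.fin = "wk"  [terminal]
7. n2.env = true  [true]
8. n2.sig = -5  [A.live * -1 - 4]
9. n1.env = 4  [A.sig + 9]
10. n5.acc = true  [terminal]
11. n0.env = 13  [S₁.env + 9]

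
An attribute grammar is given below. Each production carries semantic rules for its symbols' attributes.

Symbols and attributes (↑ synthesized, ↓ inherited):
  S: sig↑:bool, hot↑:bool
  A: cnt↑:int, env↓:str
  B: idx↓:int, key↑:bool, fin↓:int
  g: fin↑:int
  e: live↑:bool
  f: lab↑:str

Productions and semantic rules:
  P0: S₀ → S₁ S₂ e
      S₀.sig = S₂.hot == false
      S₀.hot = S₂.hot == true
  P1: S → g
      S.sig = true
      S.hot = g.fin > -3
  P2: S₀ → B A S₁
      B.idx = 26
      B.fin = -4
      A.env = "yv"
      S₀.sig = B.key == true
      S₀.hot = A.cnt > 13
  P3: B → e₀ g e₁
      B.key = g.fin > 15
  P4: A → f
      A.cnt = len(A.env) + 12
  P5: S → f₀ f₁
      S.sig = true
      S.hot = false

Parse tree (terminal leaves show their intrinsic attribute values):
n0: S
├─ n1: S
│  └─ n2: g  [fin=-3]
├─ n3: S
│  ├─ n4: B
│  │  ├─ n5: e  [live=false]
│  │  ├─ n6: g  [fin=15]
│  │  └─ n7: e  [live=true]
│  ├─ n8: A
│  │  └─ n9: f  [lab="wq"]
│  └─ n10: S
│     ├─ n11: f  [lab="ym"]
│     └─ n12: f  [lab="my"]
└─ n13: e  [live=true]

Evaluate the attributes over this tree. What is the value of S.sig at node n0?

1. n2.fin = -3  [terminal]
2. n1.sig = true  [true]
3. n1.hot = false  [g.fin > -3]
4. n4.idx = 26  [26]
5. n4.fin = -4  [-4]
6. n5.live = false  [terminal]
7. n6.fin = 15  [terminal]
8. n7.live = true  [terminal]
9. n4.key = false  [g.fin > 15]
10. n8.env = "yv"  ["yv"]
11. n9.lab = "wq"  [terminal]
12. n8.cnt = 14  [len(A.env) + 12]
13. n11.lab = "ym"  [terminal]
14. n12.lab = "my"  [terminal]
15. n10.sig = true  [true]
16. n10.hot = false  [false]
17. n3.sig = false  [B.key == true]
18. n3.hot = true  [A.cnt > 13]
19. n13.live = true  [terminal]
20. n0.sig = false  [S₂.hot == false]
21. n0.hot = true  [S₂.hot == true]

false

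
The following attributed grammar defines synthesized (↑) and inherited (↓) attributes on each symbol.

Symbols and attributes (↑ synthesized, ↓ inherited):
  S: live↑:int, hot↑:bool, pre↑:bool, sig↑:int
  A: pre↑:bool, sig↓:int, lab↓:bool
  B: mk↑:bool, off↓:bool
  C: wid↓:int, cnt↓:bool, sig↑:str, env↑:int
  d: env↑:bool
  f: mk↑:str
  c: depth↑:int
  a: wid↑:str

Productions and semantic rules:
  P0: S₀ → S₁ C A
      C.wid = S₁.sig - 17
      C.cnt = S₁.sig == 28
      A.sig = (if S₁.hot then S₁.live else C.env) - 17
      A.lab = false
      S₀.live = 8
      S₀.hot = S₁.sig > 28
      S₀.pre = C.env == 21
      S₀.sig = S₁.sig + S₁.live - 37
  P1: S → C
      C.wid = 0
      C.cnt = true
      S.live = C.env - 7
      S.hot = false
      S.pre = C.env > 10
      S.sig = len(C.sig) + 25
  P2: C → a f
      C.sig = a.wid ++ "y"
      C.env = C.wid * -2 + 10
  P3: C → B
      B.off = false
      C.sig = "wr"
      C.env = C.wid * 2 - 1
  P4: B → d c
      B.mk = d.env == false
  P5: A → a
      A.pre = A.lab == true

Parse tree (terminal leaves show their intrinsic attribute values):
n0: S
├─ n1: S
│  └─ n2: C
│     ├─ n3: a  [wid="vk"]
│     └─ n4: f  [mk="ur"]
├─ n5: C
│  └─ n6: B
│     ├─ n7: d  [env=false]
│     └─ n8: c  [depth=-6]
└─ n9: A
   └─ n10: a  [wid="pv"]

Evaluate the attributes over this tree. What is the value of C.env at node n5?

21

1. n2.wid = 0  [0]
2. n2.cnt = true  [true]
3. n3.wid = "vk"  [terminal]
4. n4.mk = "ur"  [terminal]
5. n2.sig = "vky"  [a.wid ++ "y"]
6. n2.env = 10  [C.wid * -2 + 10]
7. n1.live = 3  [C.env - 7]
8. n1.hot = false  [false]
9. n1.pre = false  [C.env > 10]
10. n1.sig = 28  [len(C.sig) + 25]
11. n5.wid = 11  [S₁.sig - 17]
12. n5.cnt = true  [S₁.sig == 28]
13. n6.off = false  [false]
14. n7.env = false  [terminal]
15. n8.depth = -6  [terminal]
16. n6.mk = true  [d.env == false]
17. n5.sig = "wr"  ["wr"]
18. n5.env = 21  [C.wid * 2 - 1]
19. n9.sig = 4  [(if S₁.hot then S₁.live else C.env) - 17]
20. n9.lab = false  [false]
21. n10.wid = "pv"  [terminal]
22. n9.pre = false  [A.lab == true]
23. n0.live = 8  [8]
24. n0.hot = false  [S₁.sig > 28]
25. n0.pre = true  [C.env == 21]
26. n0.sig = -6  [S₁.sig + S₁.live - 37]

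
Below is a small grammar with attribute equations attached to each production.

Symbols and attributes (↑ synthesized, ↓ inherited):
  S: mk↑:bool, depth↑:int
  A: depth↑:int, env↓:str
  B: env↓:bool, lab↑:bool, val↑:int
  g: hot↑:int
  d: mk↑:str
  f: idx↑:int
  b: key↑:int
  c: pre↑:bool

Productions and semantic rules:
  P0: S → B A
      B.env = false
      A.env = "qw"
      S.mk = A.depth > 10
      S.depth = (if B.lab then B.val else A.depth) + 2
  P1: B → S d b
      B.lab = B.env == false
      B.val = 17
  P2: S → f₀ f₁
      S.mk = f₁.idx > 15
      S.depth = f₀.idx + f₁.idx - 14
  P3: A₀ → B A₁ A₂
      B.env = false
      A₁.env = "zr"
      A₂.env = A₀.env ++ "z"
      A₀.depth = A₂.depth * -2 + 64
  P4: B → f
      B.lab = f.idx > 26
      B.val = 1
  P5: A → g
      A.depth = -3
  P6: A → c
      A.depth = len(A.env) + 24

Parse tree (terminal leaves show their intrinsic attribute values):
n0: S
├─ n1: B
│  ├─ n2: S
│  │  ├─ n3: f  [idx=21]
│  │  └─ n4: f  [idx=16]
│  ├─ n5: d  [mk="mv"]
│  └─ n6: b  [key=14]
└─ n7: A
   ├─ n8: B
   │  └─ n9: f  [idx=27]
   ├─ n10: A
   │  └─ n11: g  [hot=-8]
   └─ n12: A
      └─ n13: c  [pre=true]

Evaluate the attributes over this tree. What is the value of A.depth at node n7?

1. n1.env = false  [false]
2. n3.idx = 21  [terminal]
3. n4.idx = 16  [terminal]
4. n2.mk = true  [f₁.idx > 15]
5. n2.depth = 23  [f₀.idx + f₁.idx - 14]
6. n5.mk = "mv"  [terminal]
7. n6.key = 14  [terminal]
8. n1.lab = true  [B.env == false]
9. n1.val = 17  [17]
10. n7.env = "qw"  ["qw"]
11. n8.env = false  [false]
12. n9.idx = 27  [terminal]
13. n8.lab = true  [f.idx > 26]
14. n8.val = 1  [1]
15. n10.env = "zr"  ["zr"]
16. n11.hot = -8  [terminal]
17. n10.depth = -3  [-3]
18. n12.env = "qwz"  [A₀.env ++ "z"]
19. n13.pre = true  [terminal]
20. n12.depth = 27  [len(A.env) + 24]
21. n7.depth = 10  [A₂.depth * -2 + 64]
22. n0.mk = false  [A.depth > 10]
23. n0.depth = 19  [(if B.lab then B.val else A.depth) + 2]

10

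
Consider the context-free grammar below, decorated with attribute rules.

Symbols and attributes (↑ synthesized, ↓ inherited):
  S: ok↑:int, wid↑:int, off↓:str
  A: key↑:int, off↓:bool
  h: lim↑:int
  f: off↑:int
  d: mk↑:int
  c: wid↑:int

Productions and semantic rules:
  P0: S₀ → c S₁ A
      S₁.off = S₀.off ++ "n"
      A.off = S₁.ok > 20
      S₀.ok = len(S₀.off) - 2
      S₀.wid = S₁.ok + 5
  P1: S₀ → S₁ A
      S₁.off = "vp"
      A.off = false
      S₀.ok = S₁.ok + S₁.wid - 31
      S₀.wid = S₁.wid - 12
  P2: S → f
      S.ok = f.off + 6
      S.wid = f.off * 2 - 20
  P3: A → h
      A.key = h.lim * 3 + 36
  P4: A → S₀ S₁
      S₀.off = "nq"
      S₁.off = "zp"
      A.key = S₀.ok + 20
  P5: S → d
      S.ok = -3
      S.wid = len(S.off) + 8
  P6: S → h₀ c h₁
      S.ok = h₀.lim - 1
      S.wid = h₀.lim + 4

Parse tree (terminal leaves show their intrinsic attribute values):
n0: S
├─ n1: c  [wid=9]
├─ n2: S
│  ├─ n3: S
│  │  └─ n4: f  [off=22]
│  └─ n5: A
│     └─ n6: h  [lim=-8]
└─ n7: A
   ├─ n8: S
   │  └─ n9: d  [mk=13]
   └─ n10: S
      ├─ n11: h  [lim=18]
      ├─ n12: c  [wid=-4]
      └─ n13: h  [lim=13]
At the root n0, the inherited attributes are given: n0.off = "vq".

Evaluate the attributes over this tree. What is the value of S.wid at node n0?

1. n0.off = "vq"  [given at root]
2. n1.wid = 9  [terminal]
3. n2.off = "vqn"  [S₀.off ++ "n"]
4. n3.off = "vp"  ["vp"]
5. n4.off = 22  [terminal]
6. n3.ok = 28  [f.off + 6]
7. n3.wid = 24  [f.off * 2 - 20]
8. n5.off = false  [false]
9. n6.lim = -8  [terminal]
10. n5.key = 12  [h.lim * 3 + 36]
11. n2.ok = 21  [S₁.ok + S₁.wid - 31]
12. n2.wid = 12  [S₁.wid - 12]
13. n7.off = true  [S₁.ok > 20]
14. n8.off = "nq"  ["nq"]
15. n9.mk = 13  [terminal]
16. n8.ok = -3  [-3]
17. n8.wid = 10  [len(S.off) + 8]
18. n10.off = "zp"  ["zp"]
19. n11.lim = 18  [terminal]
20. n12.wid = -4  [terminal]
21. n13.lim = 13  [terminal]
22. n10.ok = 17  [h₀.lim - 1]
23. n10.wid = 22  [h₀.lim + 4]
24. n7.key = 17  [S₀.ok + 20]
25. n0.ok = 0  [len(S₀.off) - 2]
26. n0.wid = 26  [S₁.ok + 5]

26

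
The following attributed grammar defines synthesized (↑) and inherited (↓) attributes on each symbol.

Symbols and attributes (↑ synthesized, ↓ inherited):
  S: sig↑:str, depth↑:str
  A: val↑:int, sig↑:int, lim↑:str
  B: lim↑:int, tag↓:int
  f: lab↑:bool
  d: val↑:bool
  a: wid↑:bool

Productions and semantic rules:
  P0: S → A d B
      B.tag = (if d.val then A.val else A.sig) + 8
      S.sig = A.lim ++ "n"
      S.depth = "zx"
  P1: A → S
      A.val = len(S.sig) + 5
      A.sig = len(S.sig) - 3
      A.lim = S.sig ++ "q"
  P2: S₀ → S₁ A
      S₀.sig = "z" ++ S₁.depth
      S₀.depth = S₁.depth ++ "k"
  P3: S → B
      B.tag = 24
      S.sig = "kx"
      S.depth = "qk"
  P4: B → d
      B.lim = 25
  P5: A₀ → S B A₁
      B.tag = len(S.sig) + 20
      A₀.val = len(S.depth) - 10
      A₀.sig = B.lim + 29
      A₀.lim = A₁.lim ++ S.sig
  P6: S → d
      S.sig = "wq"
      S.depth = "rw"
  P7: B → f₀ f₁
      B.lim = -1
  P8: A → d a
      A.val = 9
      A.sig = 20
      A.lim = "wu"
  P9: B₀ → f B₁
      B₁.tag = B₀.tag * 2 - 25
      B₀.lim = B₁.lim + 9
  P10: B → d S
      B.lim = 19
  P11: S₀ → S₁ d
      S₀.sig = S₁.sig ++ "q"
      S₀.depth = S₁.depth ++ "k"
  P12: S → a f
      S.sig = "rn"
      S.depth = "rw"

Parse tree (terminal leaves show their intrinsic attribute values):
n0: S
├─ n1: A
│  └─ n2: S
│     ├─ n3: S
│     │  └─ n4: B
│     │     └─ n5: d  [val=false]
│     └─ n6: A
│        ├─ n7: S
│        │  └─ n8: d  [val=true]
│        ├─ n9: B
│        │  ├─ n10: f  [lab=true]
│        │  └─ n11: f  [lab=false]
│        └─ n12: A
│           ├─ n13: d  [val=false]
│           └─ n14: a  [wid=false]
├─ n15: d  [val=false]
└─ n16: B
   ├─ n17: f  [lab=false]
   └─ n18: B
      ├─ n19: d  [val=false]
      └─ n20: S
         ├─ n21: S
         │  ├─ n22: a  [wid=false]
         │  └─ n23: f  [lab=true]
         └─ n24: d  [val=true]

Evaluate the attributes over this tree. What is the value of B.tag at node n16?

1. n4.tag = 24  [24]
2. n5.val = false  [terminal]
3. n4.lim = 25  [25]
4. n3.sig = "kx"  ["kx"]
5. n3.depth = "qk"  ["qk"]
6. n8.val = true  [terminal]
7. n7.sig = "wq"  ["wq"]
8. n7.depth = "rw"  ["rw"]
9. n9.tag = 22  [len(S.sig) + 20]
10. n10.lab = true  [terminal]
11. n11.lab = false  [terminal]
12. n9.lim = -1  [-1]
13. n13.val = false  [terminal]
14. n14.wid = false  [terminal]
15. n12.val = 9  [9]
16. n12.sig = 20  [20]
17. n12.lim = "wu"  ["wu"]
18. n6.val = -8  [len(S.depth) - 10]
19. n6.sig = 28  [B.lim + 29]
20. n6.lim = "wuwq"  [A₁.lim ++ S.sig]
21. n2.sig = "zqk"  ["z" ++ S₁.depth]
22. n2.depth = "qkk"  [S₁.depth ++ "k"]
23. n1.val = 8  [len(S.sig) + 5]
24. n1.sig = 0  [len(S.sig) - 3]
25. n1.lim = "zqkq"  [S.sig ++ "q"]
26. n15.val = false  [terminal]
27. n16.tag = 8  [(if d.val then A.val else A.sig) + 8]
28. n17.lab = false  [terminal]
29. n18.tag = -9  [B₀.tag * 2 - 25]
30. n19.val = false  [terminal]
31. n22.wid = false  [terminal]
32. n23.lab = true  [terminal]
33. n21.sig = "rn"  ["rn"]
34. n21.depth = "rw"  ["rw"]
35. n24.val = true  [terminal]
36. n20.sig = "rnq"  [S₁.sig ++ "q"]
37. n20.depth = "rwk"  [S₁.depth ++ "k"]
38. n18.lim = 19  [19]
39. n16.lim = 28  [B₁.lim + 9]
40. n0.sig = "zqkqn"  [A.lim ++ "n"]
41. n0.depth = "zx"  ["zx"]

8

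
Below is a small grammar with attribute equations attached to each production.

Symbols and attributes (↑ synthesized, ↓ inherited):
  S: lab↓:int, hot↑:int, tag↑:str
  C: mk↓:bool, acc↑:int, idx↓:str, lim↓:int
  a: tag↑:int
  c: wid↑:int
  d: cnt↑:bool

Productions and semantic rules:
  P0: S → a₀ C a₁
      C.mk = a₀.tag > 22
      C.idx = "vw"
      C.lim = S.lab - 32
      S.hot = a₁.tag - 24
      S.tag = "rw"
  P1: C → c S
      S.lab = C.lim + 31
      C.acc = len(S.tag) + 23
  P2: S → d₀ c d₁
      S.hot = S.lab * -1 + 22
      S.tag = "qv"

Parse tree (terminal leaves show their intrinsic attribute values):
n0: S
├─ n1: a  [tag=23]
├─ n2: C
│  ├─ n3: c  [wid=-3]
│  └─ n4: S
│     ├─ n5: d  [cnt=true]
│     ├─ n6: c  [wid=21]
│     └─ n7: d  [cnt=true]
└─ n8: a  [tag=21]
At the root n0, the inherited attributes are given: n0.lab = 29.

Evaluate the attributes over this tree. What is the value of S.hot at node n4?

-6

1. n0.lab = 29  [given at root]
2. n1.tag = 23  [terminal]
3. n2.mk = true  [a₀.tag > 22]
4. n2.idx = "vw"  ["vw"]
5. n2.lim = -3  [S.lab - 32]
6. n3.wid = -3  [terminal]
7. n4.lab = 28  [C.lim + 31]
8. n5.cnt = true  [terminal]
9. n6.wid = 21  [terminal]
10. n7.cnt = true  [terminal]
11. n4.hot = -6  [S.lab * -1 + 22]
12. n4.tag = "qv"  ["qv"]
13. n2.acc = 25  [len(S.tag) + 23]
14. n8.tag = 21  [terminal]
15. n0.hot = -3  [a₁.tag - 24]
16. n0.tag = "rw"  ["rw"]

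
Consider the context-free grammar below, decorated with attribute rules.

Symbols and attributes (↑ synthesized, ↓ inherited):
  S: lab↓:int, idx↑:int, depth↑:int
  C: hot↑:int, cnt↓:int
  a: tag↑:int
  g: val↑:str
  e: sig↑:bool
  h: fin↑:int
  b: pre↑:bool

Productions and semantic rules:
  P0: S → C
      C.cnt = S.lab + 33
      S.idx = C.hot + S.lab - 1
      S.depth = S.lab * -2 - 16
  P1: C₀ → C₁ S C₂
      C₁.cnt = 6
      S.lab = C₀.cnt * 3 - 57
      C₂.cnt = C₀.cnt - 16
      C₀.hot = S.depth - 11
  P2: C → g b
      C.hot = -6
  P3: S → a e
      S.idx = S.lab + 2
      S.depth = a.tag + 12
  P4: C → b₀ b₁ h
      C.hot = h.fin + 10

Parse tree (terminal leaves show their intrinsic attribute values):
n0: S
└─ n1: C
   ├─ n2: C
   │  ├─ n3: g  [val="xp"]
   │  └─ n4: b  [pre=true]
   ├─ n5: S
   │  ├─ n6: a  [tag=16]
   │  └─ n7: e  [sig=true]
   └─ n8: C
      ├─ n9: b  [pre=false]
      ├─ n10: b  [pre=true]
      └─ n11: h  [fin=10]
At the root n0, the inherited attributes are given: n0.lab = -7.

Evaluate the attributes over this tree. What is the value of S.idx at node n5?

1. n0.lab = -7  [given at root]
2. n1.cnt = 26  [S.lab + 33]
3. n2.cnt = 6  [6]
4. n3.val = "xp"  [terminal]
5. n4.pre = true  [terminal]
6. n2.hot = -6  [-6]
7. n5.lab = 21  [C₀.cnt * 3 - 57]
8. n6.tag = 16  [terminal]
9. n7.sig = true  [terminal]
10. n5.idx = 23  [S.lab + 2]
11. n5.depth = 28  [a.tag + 12]
12. n8.cnt = 10  [C₀.cnt - 16]
13. n9.pre = false  [terminal]
14. n10.pre = true  [terminal]
15. n11.fin = 10  [terminal]
16. n8.hot = 20  [h.fin + 10]
17. n1.hot = 17  [S.depth - 11]
18. n0.idx = 9  [C.hot + S.lab - 1]
19. n0.depth = -2  [S.lab * -2 - 16]

23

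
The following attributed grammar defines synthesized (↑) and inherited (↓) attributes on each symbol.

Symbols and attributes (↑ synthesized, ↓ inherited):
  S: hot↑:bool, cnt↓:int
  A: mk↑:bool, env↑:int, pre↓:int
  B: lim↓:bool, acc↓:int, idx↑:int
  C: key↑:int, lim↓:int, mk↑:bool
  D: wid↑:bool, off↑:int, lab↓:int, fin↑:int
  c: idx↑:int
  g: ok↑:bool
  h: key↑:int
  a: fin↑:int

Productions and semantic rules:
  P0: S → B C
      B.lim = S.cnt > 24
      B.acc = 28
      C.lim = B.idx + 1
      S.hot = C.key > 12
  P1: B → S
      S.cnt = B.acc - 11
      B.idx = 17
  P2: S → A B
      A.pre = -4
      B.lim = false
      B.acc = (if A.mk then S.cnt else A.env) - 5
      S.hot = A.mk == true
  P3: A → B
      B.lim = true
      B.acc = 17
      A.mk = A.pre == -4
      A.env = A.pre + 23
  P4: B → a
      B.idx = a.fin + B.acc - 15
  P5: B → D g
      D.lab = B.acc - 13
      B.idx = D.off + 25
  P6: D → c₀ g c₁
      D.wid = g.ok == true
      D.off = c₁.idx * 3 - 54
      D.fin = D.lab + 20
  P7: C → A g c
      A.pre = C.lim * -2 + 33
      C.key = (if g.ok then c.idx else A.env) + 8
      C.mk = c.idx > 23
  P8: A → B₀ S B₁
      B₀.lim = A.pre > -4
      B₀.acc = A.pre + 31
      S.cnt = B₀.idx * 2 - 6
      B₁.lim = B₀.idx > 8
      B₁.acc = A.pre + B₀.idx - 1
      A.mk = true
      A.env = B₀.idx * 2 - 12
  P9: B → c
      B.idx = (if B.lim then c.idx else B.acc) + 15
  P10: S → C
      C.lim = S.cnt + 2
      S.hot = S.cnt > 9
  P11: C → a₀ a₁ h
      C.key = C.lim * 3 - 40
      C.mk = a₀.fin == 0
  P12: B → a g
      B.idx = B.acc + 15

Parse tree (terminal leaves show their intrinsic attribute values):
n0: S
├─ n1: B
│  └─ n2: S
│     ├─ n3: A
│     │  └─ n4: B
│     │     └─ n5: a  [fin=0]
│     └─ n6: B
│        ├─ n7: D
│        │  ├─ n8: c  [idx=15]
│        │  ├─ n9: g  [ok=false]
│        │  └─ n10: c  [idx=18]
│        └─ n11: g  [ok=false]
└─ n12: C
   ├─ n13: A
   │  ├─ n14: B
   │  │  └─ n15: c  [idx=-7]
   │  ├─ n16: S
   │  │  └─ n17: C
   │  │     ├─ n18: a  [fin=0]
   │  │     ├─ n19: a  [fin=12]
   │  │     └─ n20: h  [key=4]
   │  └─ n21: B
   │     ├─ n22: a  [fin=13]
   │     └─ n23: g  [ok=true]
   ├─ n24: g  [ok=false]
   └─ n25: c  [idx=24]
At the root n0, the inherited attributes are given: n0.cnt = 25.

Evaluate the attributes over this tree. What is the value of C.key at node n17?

-4

1. n0.cnt = 25  [given at root]
2. n1.lim = true  [S.cnt > 24]
3. n1.acc = 28  [28]
4. n2.cnt = 17  [B.acc - 11]
5. n3.pre = -4  [-4]
6. n4.lim = true  [true]
7. n4.acc = 17  [17]
8. n5.fin = 0  [terminal]
9. n4.idx = 2  [a.fin + B.acc - 15]
10. n3.mk = true  [A.pre == -4]
11. n3.env = 19  [A.pre + 23]
12. n6.lim = false  [false]
13. n6.acc = 12  [(if A.mk then S.cnt else A.env) - 5]
14. n7.lab = -1  [B.acc - 13]
15. n8.idx = 15  [terminal]
16. n9.ok = false  [terminal]
17. n10.idx = 18  [terminal]
18. n7.wid = false  [g.ok == true]
19. n7.off = 0  [c₁.idx * 3 - 54]
20. n7.fin = 19  [D.lab + 20]
21. n11.ok = false  [terminal]
22. n6.idx = 25  [D.off + 25]
23. n2.hot = true  [A.mk == true]
24. n1.idx = 17  [17]
25. n12.lim = 18  [B.idx + 1]
26. n13.pre = -3  [C.lim * -2 + 33]
27. n14.lim = true  [A.pre > -4]
28. n14.acc = 28  [A.pre + 31]
29. n15.idx = -7  [terminal]
30. n14.idx = 8  [(if B.lim then c.idx else B.acc) + 15]
31. n16.cnt = 10  [B₀.idx * 2 - 6]
32. n17.lim = 12  [S.cnt + 2]
33. n18.fin = 0  [terminal]
34. n19.fin = 12  [terminal]
35. n20.key = 4  [terminal]
36. n17.key = -4  [C.lim * 3 - 40]
37. n17.mk = true  [a₀.fin == 0]
38. n16.hot = true  [S.cnt > 9]
39. n21.lim = false  [B₀.idx > 8]
40. n21.acc = 4  [A.pre + B₀.idx - 1]
41. n22.fin = 13  [terminal]
42. n23.ok = true  [terminal]
43. n21.idx = 19  [B.acc + 15]
44. n13.mk = true  [true]
45. n13.env = 4  [B₀.idx * 2 - 12]
46. n24.ok = false  [terminal]
47. n25.idx = 24  [terminal]
48. n12.key = 12  [(if g.ok then c.idx else A.env) + 8]
49. n12.mk = true  [c.idx > 23]
50. n0.hot = false  [C.key > 12]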